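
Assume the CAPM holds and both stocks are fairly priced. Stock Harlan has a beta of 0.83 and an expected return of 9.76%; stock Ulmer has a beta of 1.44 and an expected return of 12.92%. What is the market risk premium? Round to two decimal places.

Both satisfy E(R) = R_f + β·MRP, so the slope of the SML is
MRP = (12.92% − 9.76%) / (1.44 − 0.83) = 3.16% / 0.61 = 5.1803%

5.18%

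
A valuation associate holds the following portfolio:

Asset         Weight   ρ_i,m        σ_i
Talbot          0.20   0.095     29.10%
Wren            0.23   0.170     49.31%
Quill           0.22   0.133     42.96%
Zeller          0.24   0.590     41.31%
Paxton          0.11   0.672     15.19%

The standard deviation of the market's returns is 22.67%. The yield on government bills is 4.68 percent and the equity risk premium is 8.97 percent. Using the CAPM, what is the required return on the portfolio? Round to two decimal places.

8.92%

β_Talbot = 0.095 × 29.10% / 22.67% = 0.1219
β_Wren = 0.170 × 49.31% / 22.67% = 0.3698
β_Quill = 0.133 × 42.96% / 22.67% = 0.2520
β_Zeller = 0.590 × 41.31% / 22.67% = 1.0751
β_Paxton = 0.672 × 15.19% / 22.67% = 0.4503
β_P = Σ w_i β_i = 0.20×0.1219 + 0.23×0.3698 + 0.22×0.2520 + 0.24×1.0751 + 0.11×0.4503 = 0.4724
E(R_P) = R_f + β_P × MRP = 4.68% + 0.4724 × 8.97% = 8.92%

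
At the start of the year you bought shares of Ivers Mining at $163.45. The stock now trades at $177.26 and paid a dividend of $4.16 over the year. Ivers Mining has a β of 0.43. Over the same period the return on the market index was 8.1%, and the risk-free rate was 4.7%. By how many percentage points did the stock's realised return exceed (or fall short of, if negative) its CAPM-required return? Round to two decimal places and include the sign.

Realised HPR = (P1 + D1 − P0) / P0 = (177.26 + 4.16 − 163.45) / 163.45 = 17.97 / 163.45 = 10.9942%
MRP = 8.1% − 4.7% = 3.40%
CAPM required = R_f + β·MRP = 4.7% + 0.43 × 3.4% = 6.1620%
α = realised − required = 10.9942% − 6.1620% = +4.83%

+4.83%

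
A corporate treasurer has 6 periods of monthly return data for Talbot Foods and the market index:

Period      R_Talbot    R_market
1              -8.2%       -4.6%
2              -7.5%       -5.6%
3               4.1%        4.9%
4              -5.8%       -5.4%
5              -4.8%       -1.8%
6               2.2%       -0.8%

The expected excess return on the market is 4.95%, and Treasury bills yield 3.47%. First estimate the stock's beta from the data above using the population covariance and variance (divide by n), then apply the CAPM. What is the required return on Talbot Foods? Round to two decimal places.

Mean R_i = (-8.2 − 7.5 + 4.1 − 5.8 − 4.8 + 2.2) / 6 = -3.3333%
Mean R_m = (-4.6 − 5.6 + 4.9 − 5.4 − 1.8 − 0.8) / 6 = -2.2167%
Σ(R_i − R̄_i)(R_m − R̄_m) = 93.6767  ⇒  Cov = 93.6767 / 6 = 15.6128
Σ(R_m − R̄_m)² = 80.0883  ⇒  Var(R_m) = 80.0883 / 6 = 13.3481
β = Cov / Var(R_m) = 15.6128 / 13.3481 = 1.1697
E(R) = R_f + β × MRP = 3.47% + 1.1697 × 4.95% = 9.26%

9.26%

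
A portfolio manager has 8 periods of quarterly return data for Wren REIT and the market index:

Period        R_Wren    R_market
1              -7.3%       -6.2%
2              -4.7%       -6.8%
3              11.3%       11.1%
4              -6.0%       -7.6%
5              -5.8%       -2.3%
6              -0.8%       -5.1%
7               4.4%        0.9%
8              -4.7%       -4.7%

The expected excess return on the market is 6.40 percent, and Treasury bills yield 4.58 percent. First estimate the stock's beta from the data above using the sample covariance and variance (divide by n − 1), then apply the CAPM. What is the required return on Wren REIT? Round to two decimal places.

10.75%

Mean R_i = (-7.3 − 4.7 + 11.3 − 6.0 − 5.8 − 0.8 + 4.4 − 4.7) / 8 = -1.7000%
Mean R_m = (-6.2 − 6.8 + 11.1 − 7.6 − 2.3 − 5.1 + 0.9 − 4.7) / 8 = -2.5875%
Σ(R_i − R̄_i)(R_m − R̄_m) = 256.5300  ⇒  Cov = 256.5300 / 7 = 36.6471
Σ(R_m − R̄_m)² = 266.2888  ⇒  Var(R_m) = 266.2888 / 7 = 38.0413
β = Cov / Var(R_m) = 36.6471 / 38.0413 = 0.9634
E(R) = R_f + β × MRP = 4.58% + 0.9634 × 6.40% = 10.75%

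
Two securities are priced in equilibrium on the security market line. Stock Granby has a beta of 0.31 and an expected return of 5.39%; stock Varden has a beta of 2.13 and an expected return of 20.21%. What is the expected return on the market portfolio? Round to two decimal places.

11.01%

Both satisfy E(R) = R_f + β·MRP, so the slope of the SML is
MRP = (20.21% − 5.39%) / (2.13 − 0.31) = 14.82% / 1.82 = 8.1429%
R_f = E(R_Granby) − β_Granby·MRP = 5.39% − 0.31 × 8.1429% = 2.8657%
E(R_m) = R_f + MRP = 2.8657% + 8.1429% = 11.01%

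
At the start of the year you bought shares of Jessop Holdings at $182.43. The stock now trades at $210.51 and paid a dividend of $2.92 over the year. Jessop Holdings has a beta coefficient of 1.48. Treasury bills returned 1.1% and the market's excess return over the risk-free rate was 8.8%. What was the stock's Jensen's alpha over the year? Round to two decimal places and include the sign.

Realised HPR = (P1 + D1 − P0) / P0 = (210.51 + 2.92 − 182.43) / 182.43 = 31.00 / 182.43 = 16.9928%
CAPM required = R_f + β·MRP = 1.1% + 1.48 × 8.8% = 14.1240%
α = realised − required = 16.9928% − 14.1240% = +2.87%

+2.87%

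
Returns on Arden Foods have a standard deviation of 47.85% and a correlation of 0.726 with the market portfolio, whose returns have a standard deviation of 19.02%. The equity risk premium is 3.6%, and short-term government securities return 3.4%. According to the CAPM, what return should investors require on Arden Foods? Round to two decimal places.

β = ρ × σ_i / σ_m = 0.726 × 47.85% / 19.02% = 1.8265
E(R) = 3.4% + 1.8265 × 3.6% = 9.98%

9.98%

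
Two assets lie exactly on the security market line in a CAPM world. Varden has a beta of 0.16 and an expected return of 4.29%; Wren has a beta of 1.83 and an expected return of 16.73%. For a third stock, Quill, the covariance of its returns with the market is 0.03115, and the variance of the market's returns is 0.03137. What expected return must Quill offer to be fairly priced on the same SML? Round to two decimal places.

10.50%

MRP = (16.73% − 4.29%) / (1.83 − 0.16) = 7.4491%
R_f = 4.29% − 0.16 × 7.4491% = 3.0981%
β_Quill = Cov / Var(R_m) = 0.03115 / 0.03137 = 0.9930
E(R_Quill) = R_f + β × MRP = 3.0981% + 0.9930 × 7.4491% = 10.50%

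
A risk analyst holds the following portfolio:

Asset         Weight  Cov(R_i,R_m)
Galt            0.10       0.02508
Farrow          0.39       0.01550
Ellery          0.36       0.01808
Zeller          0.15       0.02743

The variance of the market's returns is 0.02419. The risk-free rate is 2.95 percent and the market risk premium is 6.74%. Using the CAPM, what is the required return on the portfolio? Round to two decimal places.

8.29%

β_Galt = 0.02508 / 0.02419 = 1.0368
β_Farrow = 0.01550 / 0.02419 = 0.6408
β_Ellery = 0.01808 / 0.02419 = 0.7474
β_Zeller = 0.02743 / 0.02419 = 1.1339
β_P = Σ w_i β_i = 0.10×1.0368 + 0.39×0.6408 + 0.36×0.7474 + 0.15×1.1339 = 0.7927
E(R_P) = R_f + β_P × MRP = 2.95% + 0.7927 × 6.74% = 8.29%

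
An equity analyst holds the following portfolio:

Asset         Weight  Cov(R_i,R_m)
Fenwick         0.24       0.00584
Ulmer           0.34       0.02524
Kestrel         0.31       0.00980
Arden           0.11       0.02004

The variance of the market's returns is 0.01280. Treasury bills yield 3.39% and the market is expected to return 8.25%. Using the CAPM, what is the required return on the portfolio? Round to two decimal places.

β_Fenwick = 0.00584 / 0.01280 = 0.4563
β_Ulmer = 0.02524 / 0.01280 = 1.9719
β_Kestrel = 0.00980 / 0.01280 = 0.7656
β_Arden = 0.02004 / 0.01280 = 1.5656
β_P = Σ w_i β_i = 0.24×0.4563 + 0.34×1.9719 + 0.31×0.7656 + 0.11×1.5656 = 1.1895
MRP = 8.25% − 3.39% = 4.86%
E(R_P) = R_f + β_P × MRP = 3.39% + 1.1895 × 4.86% = 9.17%

9.17%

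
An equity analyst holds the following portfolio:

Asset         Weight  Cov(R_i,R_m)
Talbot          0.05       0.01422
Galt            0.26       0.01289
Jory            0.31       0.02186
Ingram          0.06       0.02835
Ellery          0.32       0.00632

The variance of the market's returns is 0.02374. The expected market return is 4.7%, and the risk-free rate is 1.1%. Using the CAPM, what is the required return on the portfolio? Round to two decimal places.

β_Talbot = 0.01422 / 0.02374 = 0.5990
β_Galt = 0.01289 / 0.02374 = 0.5430
β_Jory = 0.02186 / 0.02374 = 0.9208
β_Ingram = 0.02835 / 0.02374 = 1.1942
β_Ellery = 0.00632 / 0.02374 = 0.2662
β_P = Σ w_i β_i = 0.05×0.5990 + 0.26×0.5430 + 0.31×0.9208 + 0.06×1.1942 + 0.32×0.2662 = 0.6134
MRP = 4.7% − 1.1% = 3.60%
E(R_P) = R_f + β_P × MRP = 1.1% + 0.6134 × 3.6% = 3.31%

3.31%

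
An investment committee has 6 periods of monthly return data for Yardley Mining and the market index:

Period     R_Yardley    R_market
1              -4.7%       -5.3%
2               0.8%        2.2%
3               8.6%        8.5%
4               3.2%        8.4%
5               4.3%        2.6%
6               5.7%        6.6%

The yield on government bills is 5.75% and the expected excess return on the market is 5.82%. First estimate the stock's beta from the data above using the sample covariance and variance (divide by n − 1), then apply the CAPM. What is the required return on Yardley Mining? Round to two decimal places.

10.26%

Mean R_i = (-4.7 + 0.8 + 8.6 + 3.2 + 4.3 + 5.7) / 6 = 2.9833%
Mean R_m = (-5.3 + 2.2 + 8.5 + 8.4 + 2.6 + 6.6) / 6 = 3.8333%
Σ(R_i − R̄_i)(R_m − R̄_m) = 106.8333  ⇒  Cov = 106.8333 / 5 = 21.3667
Σ(R_m − R̄_m)² = 137.8933  ⇒  Var(R_m) = 137.8933 / 5 = 27.5787
β = Cov / Var(R_m) = 21.3667 / 27.5787 = 0.7748
E(R) = R_f + β × MRP = 5.75% + 0.7748 × 5.82% = 10.26%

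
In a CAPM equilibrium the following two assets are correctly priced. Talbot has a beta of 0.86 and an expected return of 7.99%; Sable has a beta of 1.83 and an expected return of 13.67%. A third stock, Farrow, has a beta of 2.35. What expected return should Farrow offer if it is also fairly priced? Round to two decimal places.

MRP (SML slope) = (13.67% − 7.99%) / (1.83 − 0.86) = 5.68% / 0.97 = 5.8557%
R_f (intercept) = 7.99% − 0.86 × 5.8557% = 2.9541%
E(R_Farrow) = R_f + β × MRP = 2.9541% + 2.35 × 5.8557% = 16.71%

16.71%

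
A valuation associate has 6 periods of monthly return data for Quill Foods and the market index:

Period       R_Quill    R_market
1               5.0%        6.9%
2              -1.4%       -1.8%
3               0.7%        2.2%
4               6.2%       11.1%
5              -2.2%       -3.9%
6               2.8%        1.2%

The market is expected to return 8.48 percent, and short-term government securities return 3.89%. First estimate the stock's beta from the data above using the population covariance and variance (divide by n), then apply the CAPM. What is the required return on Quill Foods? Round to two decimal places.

6.57%

Mean R_i = (5.0 − 1.4 + 0.7 + 6.2 − 2.2 + 2.8) / 6 = 1.8500%
Mean R_m = (6.9 − 1.8 + 2.2 + 11.1 − 3.9 + 1.2) / 6 = 2.6167%
Σ(R_i − R̄_i)(R_m − R̄_m) = 90.2750  ⇒  Cov = 90.2750 / 6 = 15.0458
Σ(R_m − R̄_m)² = 154.4683  ⇒  Var(R_m) = 154.4683 / 6 = 25.7447
β = Cov / Var(R_m) = 15.0458 / 25.7447 = 0.5844
MRP = 8.48% − 3.89% = 4.59%
E(R) = R_f + β × MRP = 3.89% + 0.5844 × 4.59% = 6.57%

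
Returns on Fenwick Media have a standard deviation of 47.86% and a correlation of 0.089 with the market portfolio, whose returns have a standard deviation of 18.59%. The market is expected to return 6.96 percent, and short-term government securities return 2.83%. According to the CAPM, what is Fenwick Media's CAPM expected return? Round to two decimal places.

3.78%

β = ρ × σ_i / σ_m = 0.089 × 47.86% / 18.59% = 0.2291
MRP = 6.96% − 2.83% = 4.13%
E(R) = 2.83% + 0.2291 × 4.13% = 3.78%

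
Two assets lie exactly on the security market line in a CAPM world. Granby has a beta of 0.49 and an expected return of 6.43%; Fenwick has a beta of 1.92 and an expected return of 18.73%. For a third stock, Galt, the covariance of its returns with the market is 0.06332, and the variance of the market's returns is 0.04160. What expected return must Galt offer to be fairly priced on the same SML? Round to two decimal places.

15.31%

MRP = (18.73% − 6.43%) / (1.92 − 0.49) = 8.6014%
R_f = 6.43% − 0.49 × 8.6014% = 2.2153%
β_Galt = Cov / Var(R_m) = 0.06332 / 0.04160 = 1.5221
E(R_Galt) = R_f + β × MRP = 2.2153% + 1.5221 × 8.6014% = 15.31%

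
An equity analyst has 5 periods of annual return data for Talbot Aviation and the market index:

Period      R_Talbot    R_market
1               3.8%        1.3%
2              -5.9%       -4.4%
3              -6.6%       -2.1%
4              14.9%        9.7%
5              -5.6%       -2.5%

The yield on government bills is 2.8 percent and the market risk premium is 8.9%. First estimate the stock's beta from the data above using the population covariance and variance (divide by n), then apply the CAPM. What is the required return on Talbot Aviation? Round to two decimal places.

17.26%

Mean R_i = (3.8 − 5.9 − 6.6 + 14.9 − 5.6) / 5 = 0.1200%
Mean R_m = (1.3 − 4.4 − 2.1 + 9.7 − 2.5) / 5 = 0.4000%
Σ(R_i − R̄_i)(R_m − R̄_m) = 203.0500  ⇒  Cov = 203.0500 / 5 = 40.6100
Σ(R_m − R̄_m)² = 125.0000  ⇒  Var(R_m) = 125.0000 / 5 = 25.0000
β = Cov / Var(R_m) = 40.6100 / 25.0000 = 1.6244
E(R) = R_f + β × MRP = 2.8% + 1.6244 × 8.9% = 17.26%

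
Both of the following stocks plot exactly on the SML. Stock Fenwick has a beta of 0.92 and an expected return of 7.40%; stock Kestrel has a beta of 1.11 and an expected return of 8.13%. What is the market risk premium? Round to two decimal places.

3.84%

Both satisfy E(R) = R_f + β·MRP, so the slope of the SML is
MRP = (8.13% − 7.40%) / (1.11 − 0.92) = 0.73% / 0.19 = 3.8421%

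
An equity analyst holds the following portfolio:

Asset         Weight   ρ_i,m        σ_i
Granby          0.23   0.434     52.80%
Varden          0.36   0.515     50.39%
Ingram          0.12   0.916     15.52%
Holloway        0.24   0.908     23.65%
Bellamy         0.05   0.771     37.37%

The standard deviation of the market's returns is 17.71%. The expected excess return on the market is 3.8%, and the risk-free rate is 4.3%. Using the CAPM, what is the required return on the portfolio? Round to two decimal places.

9.22%

β_Granby = 0.434 × 52.80% / 17.71% = 1.2939
β_Varden = 0.515 × 50.39% / 17.71% = 1.4653
β_Ingram = 0.916 × 15.52% / 17.71% = 0.8027
β_Holloway = 0.908 × 23.65% / 17.71% = 1.2125
β_Bellamy = 0.771 × 37.37% / 17.71% = 1.6269
β_P = Σ w_i β_i = 0.23×1.2939 + 0.36×1.4653 + 0.12×0.8027 + 0.24×1.2125 + 0.05×1.6269 = 1.2938
E(R_P) = R_f + β_P × MRP = 4.3% + 1.2938 × 3.8% = 9.22%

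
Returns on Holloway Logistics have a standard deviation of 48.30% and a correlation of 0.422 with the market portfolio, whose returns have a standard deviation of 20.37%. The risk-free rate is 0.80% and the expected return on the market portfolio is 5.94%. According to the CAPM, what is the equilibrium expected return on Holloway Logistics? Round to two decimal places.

β = ρ × σ_i / σ_m = 0.422 × 48.30% / 20.37% = 1.0006
MRP = 5.94% − 0.80% = 5.14%
E(R) = 0.80% + 1.0006 × 5.14% = 5.94%

5.94%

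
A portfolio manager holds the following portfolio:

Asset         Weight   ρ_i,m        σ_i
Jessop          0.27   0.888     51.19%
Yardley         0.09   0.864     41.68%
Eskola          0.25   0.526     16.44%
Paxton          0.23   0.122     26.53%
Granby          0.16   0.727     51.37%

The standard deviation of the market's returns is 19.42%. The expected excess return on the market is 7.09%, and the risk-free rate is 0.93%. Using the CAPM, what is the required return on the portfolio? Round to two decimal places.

9.84%

β_Jessop = 0.888 × 51.19% / 19.42% = 2.3407
β_Yardley = 0.864 × 41.68% / 19.42% = 1.8544
β_Eskola = 0.526 × 16.44% / 19.42% = 0.4453
β_Paxton = 0.122 × 26.53% / 19.42% = 0.1667
β_Granby = 0.727 × 51.37% / 19.42% = 1.9231
β_P = Σ w_i β_i = 0.27×2.3407 + 0.09×1.8544 + 0.25×0.4453 + 0.23×0.1667 + 0.16×1.9231 = 1.2562
E(R_P) = R_f + β_P × MRP = 0.93% + 1.2562 × 7.09% = 9.84%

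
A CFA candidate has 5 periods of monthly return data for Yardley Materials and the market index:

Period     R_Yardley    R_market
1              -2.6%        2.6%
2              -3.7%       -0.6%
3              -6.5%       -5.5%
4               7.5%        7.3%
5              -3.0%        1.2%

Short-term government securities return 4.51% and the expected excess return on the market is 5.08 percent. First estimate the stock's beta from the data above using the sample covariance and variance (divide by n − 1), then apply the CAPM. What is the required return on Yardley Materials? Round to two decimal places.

Mean R_i = (-2.6 − 3.7 − 6.5 + 7.5 − 3.0) / 5 = -1.6600%
Mean R_m = (2.6 − 0.6 − 5.5 + 7.3 + 1.2) / 5 = 1.0000%
Σ(R_i − R̄_i)(R_m − R̄_m) = 90.6600  ⇒  Cov = 90.6600 / 4 = 22.6650
Σ(R_m − R̄_m)² = 87.1000  ⇒  Var(R_m) = 87.1000 / 4 = 21.7750
β = Cov / Var(R_m) = 22.6650 / 21.7750 = 1.0409
E(R) = R_f + β × MRP = 4.51% + 1.0409 × 5.08% = 9.80%

9.80%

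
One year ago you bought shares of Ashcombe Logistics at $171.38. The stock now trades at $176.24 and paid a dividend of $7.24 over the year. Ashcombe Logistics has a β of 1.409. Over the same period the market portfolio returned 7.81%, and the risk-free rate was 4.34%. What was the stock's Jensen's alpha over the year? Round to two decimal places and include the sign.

-2.17%

Realised HPR = (P1 + D1 − P0) / P0 = (176.24 + 7.24 − 171.38) / 171.38 = 12.10 / 171.38 = 7.0603%
MRP = 7.81% − 4.34% = 3.47%
CAPM required = R_f + β·MRP = 4.34% + 1.409 × 3.47% = 9.22923%
α = realised − required = 7.0603% − 9.22923% = -2.17%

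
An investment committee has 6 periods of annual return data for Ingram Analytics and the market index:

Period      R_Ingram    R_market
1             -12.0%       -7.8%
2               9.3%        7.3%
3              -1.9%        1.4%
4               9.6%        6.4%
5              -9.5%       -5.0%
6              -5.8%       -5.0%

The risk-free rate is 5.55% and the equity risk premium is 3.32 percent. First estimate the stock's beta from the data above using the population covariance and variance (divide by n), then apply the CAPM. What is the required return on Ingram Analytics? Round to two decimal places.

Mean R_i = (-12.0 + 9.3 − 1.9 + 9.6 − 9.5 − 5.8) / 6 = -1.7167%
Mean R_m = (-7.8 + 7.3 + 1.4 + 6.4 − 5.0 − 5.0) / 6 = -0.4500%
Σ(R_i − R̄_i)(R_m − R̄_m) = 292.1350  ⇒  Cov = 292.1350 / 6 = 48.6892
Σ(R_m − R̄_m)² = 205.8350  ⇒  Var(R_m) = 205.8350 / 6 = 34.3058
β = Cov / Var(R_m) = 48.6892 / 34.3058 = 1.4193
E(R) = R_f + β × MRP = 5.55% + 1.4193 × 3.32% = 10.26%

10.26%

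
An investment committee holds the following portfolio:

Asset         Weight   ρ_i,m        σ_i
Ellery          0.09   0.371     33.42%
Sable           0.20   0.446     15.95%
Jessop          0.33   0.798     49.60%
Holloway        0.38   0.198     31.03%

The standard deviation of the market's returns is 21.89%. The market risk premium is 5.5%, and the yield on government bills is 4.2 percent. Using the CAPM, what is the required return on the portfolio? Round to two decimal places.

β_Ellery = 0.371 × 33.42% / 21.89% = 0.5664
β_Sable = 0.446 × 15.95% / 21.89% = 0.3250
β_Jessop = 0.798 × 49.60% / 21.89% = 1.8082
β_Holloway = 0.198 × 31.03% / 21.89% = 0.2807
β_P = Σ w_i β_i = 0.09×0.5664 + 0.20×0.3250 + 0.33×1.8082 + 0.38×0.2807 = 0.8193
E(R_P) = R_f + β_P × MRP = 4.2% + 0.8193 × 5.5% = 8.71%

8.71%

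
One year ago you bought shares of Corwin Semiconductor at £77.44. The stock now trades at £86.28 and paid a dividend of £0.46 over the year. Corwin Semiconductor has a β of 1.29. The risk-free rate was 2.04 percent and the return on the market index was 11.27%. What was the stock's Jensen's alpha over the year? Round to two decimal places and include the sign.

-1.94%

Realised HPR = (P1 + D1 − P0) / P0 = (86.28 + 0.46 − 77.44) / 77.44 = 9.30 / 77.44 = 12.0093%
MRP = 11.27% − 2.04% = 9.23%
CAPM required = R_f + β·MRP = 2.04% + 1.29 × 9.23% = 13.9467%
α = realised − required = 12.0093% − 13.9467% = -1.94%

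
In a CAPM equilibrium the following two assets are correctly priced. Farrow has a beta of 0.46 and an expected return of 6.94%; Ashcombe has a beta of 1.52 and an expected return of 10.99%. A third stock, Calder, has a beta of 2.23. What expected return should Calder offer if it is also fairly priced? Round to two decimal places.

MRP (SML slope) = (10.99% − 6.94%) / (1.52 − 0.46) = 4.05% / 1.06 = 3.8208%
R_f (intercept) = 6.94% − 0.46 × 3.8208% = 5.1824%
E(R_Calder) = R_f + β × MRP = 5.1824% + 2.23 × 3.8208% = 13.70%

13.70%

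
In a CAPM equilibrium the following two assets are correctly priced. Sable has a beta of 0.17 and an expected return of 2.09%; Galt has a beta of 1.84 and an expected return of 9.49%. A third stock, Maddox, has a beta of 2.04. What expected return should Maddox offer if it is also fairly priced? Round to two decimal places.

MRP (SML slope) = (9.49% − 2.09%) / (1.84 − 0.17) = 7.40% / 1.67 = 4.4311%
R_f (intercept) = 2.09% − 0.17 × 4.4311% = 1.3367%
E(R_Maddox) = R_f + β × MRP = 1.3367% + 2.04 × 4.4311% = 10.38%

10.38%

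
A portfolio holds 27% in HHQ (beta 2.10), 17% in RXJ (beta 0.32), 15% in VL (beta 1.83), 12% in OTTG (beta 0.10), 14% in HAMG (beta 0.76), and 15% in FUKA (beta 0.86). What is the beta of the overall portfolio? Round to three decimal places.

1.143

β_P = Σ w_i β_i = 0.27×2.10 + 0.17×0.32 + 0.15×1.83 + 0.12×0.10 + 0.14×0.76 + 0.15×0.86 = 1.1433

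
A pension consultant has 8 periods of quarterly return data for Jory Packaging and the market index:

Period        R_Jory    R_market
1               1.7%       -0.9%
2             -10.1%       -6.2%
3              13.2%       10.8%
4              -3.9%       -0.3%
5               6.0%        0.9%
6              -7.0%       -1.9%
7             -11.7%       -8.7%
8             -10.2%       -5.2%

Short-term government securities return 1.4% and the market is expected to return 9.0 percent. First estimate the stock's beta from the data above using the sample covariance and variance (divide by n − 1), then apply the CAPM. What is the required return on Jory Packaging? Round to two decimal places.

12.09%

Mean R_i = (1.7 − 10.1 + 13.2 − 3.9 + 6.0 − 7.0 − 11.7 − 10.2) / 8 = -2.7500%
Mean R_m = (-0.9 − 6.2 + 10.8 − 0.3 + 0.9 − 1.9 − 8.7 − 5.2) / 8 = -1.4375%
Σ(R_i − R̄_i)(R_m − R̄_m) = 346.7250  ⇒  Cov = 346.7250 / 7 = 49.5321
Σ(R_m − R̄_m)² = 246.5988  ⇒  Var(R_m) = 246.5988 / 7 = 35.2284
β = Cov / Var(R_m) = 49.5321 / 35.2284 = 1.4060
MRP = 9.0% − 1.4% = 7.60%
E(R) = R_f + β × MRP = 1.4% + 1.4060 × 7.6% = 12.09%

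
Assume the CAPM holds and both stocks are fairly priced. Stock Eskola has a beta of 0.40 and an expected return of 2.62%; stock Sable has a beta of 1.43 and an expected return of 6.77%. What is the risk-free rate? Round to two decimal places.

1.01%

Both satisfy E(R) = R_f + β·MRP, so the slope of the SML is
MRP = (6.77% − 2.62%) / (1.43 − 0.40) = 4.15% / 1.03 = 4.0291%
R_f = E(R_Eskola) − β_Eskola·MRP = 2.62% − 0.40 × 4.0291% = 1.0084%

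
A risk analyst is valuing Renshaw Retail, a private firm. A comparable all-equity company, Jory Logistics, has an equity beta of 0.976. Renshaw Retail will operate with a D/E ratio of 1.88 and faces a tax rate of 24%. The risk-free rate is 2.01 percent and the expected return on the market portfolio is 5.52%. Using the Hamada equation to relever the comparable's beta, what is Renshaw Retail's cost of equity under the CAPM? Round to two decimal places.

10.33%

β_L = β_U × [1 + (1 − t)(D/E)] = 0.976 × [1 + (1 − 0.24) × 1.88]
    = 0.976 × [1 + 0.76 × 1.88] = 0.976 × 2.4288 = 2.3705
MRP = 5.52% − 2.01% = 3.51%
E(R) = R_f + β_L × MRP = 2.01% + 2.3705 × 3.51% = 10.33%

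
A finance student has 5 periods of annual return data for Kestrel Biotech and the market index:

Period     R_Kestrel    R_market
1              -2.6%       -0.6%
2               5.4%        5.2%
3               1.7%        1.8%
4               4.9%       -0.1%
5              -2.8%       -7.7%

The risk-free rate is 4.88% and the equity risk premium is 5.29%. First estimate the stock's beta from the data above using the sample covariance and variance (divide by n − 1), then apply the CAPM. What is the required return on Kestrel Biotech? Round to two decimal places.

8.17%

Mean R_i = (-2.6 + 5.4 + 1.7 + 4.9 − 2.8) / 5 = 1.3200%
Mean R_m = (-0.6 + 5.2 + 1.8 − 0.1 − 7.7) / 5 = -0.2800%
Σ(R_i − R̄_i)(R_m − R̄_m) = 55.6180  ⇒  Cov = 55.6180 / 4 = 13.9045
Σ(R_m − R̄_m)² = 89.5480  ⇒  Var(R_m) = 89.5480 / 4 = 22.3870
β = Cov / Var(R_m) = 13.9045 / 22.3870 = 0.6211
E(R) = R_f + β × MRP = 4.88% + 0.6211 × 5.29% = 8.17%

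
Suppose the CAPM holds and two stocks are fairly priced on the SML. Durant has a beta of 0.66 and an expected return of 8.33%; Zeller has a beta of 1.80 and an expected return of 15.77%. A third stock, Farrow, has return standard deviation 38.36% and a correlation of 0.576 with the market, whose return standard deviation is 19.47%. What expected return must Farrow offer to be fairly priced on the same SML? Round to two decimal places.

11.43%

MRP = (15.77% − 8.33%) / (1.80 − 0.66) = 6.5263%
R_f = 8.33% − 0.66 × 6.5263% = 4.0226%
β_Farrow = ρ·σ_i/σ_m = 0.576 × 38.36 / 19.47 = 1.1348
E(R_Farrow) = R_f + β × MRP = 4.0226% + 1.1348 × 6.5263% = 11.43%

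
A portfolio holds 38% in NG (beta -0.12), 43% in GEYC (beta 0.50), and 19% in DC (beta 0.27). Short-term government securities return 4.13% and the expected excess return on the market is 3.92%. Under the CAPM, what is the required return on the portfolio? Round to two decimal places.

5.00%

β_P = Σ w_i β_i = 0.38×-0.12 + 0.43×0.50 + 0.19×0.27 = 0.2207
E(R_P) = R_f + β_P × MRP = 4.13% + 0.2207 × 3.92% = 5.00%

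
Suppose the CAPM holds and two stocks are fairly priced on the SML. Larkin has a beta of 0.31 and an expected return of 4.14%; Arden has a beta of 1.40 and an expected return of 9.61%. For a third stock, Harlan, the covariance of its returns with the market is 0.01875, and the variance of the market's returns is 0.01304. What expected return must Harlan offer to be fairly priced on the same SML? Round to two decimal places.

9.80%

MRP = (9.61% − 4.14%) / (1.40 − 0.31) = 5.0183%
R_f = 4.14% − 0.31 × 5.0183% = 2.5843%
β_Harlan = Cov / Var(R_m) = 0.01875 / 0.01304 = 1.4379
E(R_Harlan) = R_f + β × MRP = 2.5843% + 1.4379 × 5.0183% = 9.80%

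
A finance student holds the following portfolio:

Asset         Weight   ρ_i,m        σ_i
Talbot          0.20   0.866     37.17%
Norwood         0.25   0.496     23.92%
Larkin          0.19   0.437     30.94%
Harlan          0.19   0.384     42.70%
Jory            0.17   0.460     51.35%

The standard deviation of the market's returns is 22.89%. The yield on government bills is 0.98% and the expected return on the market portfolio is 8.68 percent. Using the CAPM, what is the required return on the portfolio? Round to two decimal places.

7.41%

β_Talbot = 0.866 × 37.17% / 22.89% = 1.4063
β_Norwood = 0.496 × 23.92% / 22.89% = 0.5183
β_Larkin = 0.437 × 30.94% / 22.89% = 0.5907
β_Harlan = 0.384 × 42.70% / 22.89% = 0.7163
β_Jory = 0.460 × 51.35% / 22.89% = 1.0319
β_P = Σ w_i β_i = 0.20×1.4063 + 0.25×0.5183 + 0.19×0.5907 + 0.19×0.7163 + 0.17×1.0319 = 0.8346
MRP = 8.68% − 0.98% = 7.70%
E(R_P) = R_f + β_P × MRP = 0.98% + 0.8346 × 7.70% = 7.41%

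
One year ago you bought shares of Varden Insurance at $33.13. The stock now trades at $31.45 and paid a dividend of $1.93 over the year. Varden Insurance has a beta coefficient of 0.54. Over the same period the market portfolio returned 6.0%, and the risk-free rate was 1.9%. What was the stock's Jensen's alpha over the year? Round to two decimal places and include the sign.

-3.36%

Realised HPR = (P1 + D1 − P0) / P0 = (31.45 + 1.93 − 33.13) / 33.13 = 0.25 / 33.13 = 0.7546%
MRP = 6.0% − 1.9% = 4.10%
CAPM required = R_f + β·MRP = 1.9% + 0.54 × 4.1% = 4.1140%
α = realised − required = 0.7546% − 4.1140% = -3.36%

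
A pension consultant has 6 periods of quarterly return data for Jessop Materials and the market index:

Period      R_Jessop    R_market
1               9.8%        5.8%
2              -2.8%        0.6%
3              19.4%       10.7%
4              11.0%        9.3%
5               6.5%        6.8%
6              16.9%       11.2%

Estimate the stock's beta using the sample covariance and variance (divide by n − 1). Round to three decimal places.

1.903

Mean R_i = (9.8 − 2.8 + 19.4 + 11.0 + 6.5 + 16.9) / 6 = 10.1333%
Mean R_m = (5.8 + 0.6 + 10.7 + 9.3 + 6.8 + 11.2) / 6 = 7.4000%
Σ(R_i − R̄_i)(R_m − R̄_m) = 148.6000  ⇒  Cov = 148.6000 / 5 = 29.7200
Σ(R_m − R̄_m)² = 78.1000  ⇒  Var(R_m) = 78.1000 / 5 = 15.6200
β = Cov / Var(R_m) = 29.7200 / 15.6200 = 1.9027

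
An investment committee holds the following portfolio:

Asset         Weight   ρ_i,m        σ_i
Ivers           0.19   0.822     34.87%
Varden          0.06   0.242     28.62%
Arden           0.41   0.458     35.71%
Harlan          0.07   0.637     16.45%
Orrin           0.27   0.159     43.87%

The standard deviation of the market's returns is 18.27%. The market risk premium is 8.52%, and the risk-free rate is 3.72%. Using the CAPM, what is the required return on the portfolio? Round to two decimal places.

β_Ivers = 0.822 × 34.87% / 18.27% = 1.5689
β_Varden = 0.242 × 28.62% / 18.27% = 0.3791
β_Arden = 0.458 × 35.71% / 18.27% = 0.8952
β_Harlan = 0.637 × 16.45% / 18.27% = 0.5735
β_Orrin = 0.159 × 43.87% / 18.27% = 0.3818
β_P = Σ w_i β_i = 0.19×1.5689 + 0.06×0.3791 + 0.41×0.8952 + 0.07×0.5735 + 0.27×0.3818 = 0.8311
E(R_P) = R_f + β_P × MRP = 3.72% + 0.8311 × 8.52% = 10.80%

10.80%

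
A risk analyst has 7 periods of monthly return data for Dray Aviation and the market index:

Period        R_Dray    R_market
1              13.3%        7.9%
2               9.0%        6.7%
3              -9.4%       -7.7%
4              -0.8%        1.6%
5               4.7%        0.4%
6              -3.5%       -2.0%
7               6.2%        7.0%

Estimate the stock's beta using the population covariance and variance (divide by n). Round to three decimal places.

Mean R_i = (13.3 + 9.0 − 9.4 − 0.8 + 4.7 − 3.5 + 6.2) / 7 = 2.7857%
Mean R_m = (7.9 + 6.7 − 7.7 + 1.6 + 0.4 − 2.0 + 7.0) / 7 = 1.9857%
Σ(R_i − R̄_i)(R_m − R̄_m) = 250.0286  ⇒  Cov = 250.0286 / 7 = 35.7184
Σ(R_m − R̄_m)² = 194.7086  ⇒  Var(R_m) = 194.7086 / 7 = 27.8155
β = Cov / Var(R_m) = 35.7184 / 27.8155 = 1.2841

1.284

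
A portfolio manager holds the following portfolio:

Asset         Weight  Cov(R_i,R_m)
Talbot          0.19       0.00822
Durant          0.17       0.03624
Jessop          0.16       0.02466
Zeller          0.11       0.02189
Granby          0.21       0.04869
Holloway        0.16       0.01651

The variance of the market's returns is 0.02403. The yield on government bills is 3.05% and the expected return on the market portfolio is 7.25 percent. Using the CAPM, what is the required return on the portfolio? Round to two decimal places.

β_Talbot = 0.00822 / 0.02403 = 0.3421
β_Durant = 0.03624 / 0.02403 = 1.5081
β_Jessop = 0.02466 / 0.02403 = 1.0262
β_Zeller = 0.02189 / 0.02403 = 0.9109
β_Granby = 0.04869 / 0.02403 = 2.0262
β_Holloway = 0.01651 / 0.02403 = 0.6871
β_P = Σ w_i β_i = 0.19×0.3421 + 0.17×1.5081 + 0.16×1.0262 + 0.11×0.9109 + 0.21×2.0262 + 0.16×0.6871 = 1.1212
MRP = 7.25% − 3.05% = 4.20%
E(R_P) = R_f + β_P × MRP = 3.05% + 1.1212 × 4.20% = 7.76%

7.76%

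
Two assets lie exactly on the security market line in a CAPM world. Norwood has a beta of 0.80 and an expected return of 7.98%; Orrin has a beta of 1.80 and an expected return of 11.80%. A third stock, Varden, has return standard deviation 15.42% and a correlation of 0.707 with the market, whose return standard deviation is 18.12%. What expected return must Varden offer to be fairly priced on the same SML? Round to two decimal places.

7.22%

MRP = (11.80% − 7.98%) / (1.80 − 0.80) = 3.8200%
R_f = 7.98% − 0.80 × 3.8200% = 4.9240%
β_Varden = ρ·σ_i/σ_m = 0.707 × 15.42 / 18.12 = 0.6017
E(R_Varden) = R_f + β × MRP = 4.9240% + 0.6017 × 3.8200% = 7.22%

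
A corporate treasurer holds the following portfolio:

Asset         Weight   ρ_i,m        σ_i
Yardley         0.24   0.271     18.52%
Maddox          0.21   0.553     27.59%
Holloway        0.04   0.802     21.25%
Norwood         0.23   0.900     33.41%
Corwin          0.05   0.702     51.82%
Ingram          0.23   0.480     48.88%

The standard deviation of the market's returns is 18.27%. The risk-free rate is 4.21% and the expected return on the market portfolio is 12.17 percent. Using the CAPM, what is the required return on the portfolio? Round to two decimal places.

β_Yardley = 0.271 × 18.52% / 18.27% = 0.2747
β_Maddox = 0.553 × 27.59% / 18.27% = 0.8351
β_Holloway = 0.802 × 21.25% / 18.27% = 0.9328
β_Norwood = 0.900 × 33.41% / 18.27% = 1.6458
β_Corwin = 0.702 × 51.82% / 18.27% = 1.9911
β_Ingram = 0.480 × 48.88% / 18.27% = 1.2842
β_P = Σ w_i β_i = 0.24×0.2747 + 0.21×0.8351 + 0.04×0.9328 + 0.23×1.6458 + 0.05×1.9911 + 0.23×1.2842 = 1.0521
MRP = 12.17% − 4.21% = 7.96%
E(R_P) = R_f + β_P × MRP = 4.21% + 1.0521 × 7.96% = 12.58%

12.58%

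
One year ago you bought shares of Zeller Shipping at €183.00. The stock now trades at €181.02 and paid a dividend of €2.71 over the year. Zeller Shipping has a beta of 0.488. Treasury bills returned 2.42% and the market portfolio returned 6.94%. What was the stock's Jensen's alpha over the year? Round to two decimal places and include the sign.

-4.23%

Realised HPR = (P1 + D1 − P0) / P0 = (181.02 + 2.71 − 183.00) / 183.00 = 0.73 / 183.00 = 0.3989%
MRP = 6.94% − 2.42% = 4.52%
CAPM required = R_f + β·MRP = 2.42% + 0.488 × 4.52% = 4.62576%
α = realised − required = 0.3989% − 4.62576% = -4.23%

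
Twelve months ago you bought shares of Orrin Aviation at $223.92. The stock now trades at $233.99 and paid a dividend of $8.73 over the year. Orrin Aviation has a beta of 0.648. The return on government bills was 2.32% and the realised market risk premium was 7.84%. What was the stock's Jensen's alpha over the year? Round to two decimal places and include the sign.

+1.00%

Realised HPR = (P1 + D1 − P0) / P0 = (233.99 + 8.73 − 223.92) / 223.92 = 18.80 / 223.92 = 8.3959%
CAPM required = R_f + β·MRP = 2.32% + 0.648 × 7.84% = 7.40032%
α = realised − required = 8.3959% − 7.40032% = +1.00%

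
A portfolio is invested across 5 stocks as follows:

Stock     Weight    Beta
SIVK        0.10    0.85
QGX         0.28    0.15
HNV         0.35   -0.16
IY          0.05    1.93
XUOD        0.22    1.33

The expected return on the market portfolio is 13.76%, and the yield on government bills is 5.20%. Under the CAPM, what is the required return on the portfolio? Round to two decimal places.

β_P = Σ w_i β_i = 0.10×0.85 + 0.28×0.15 + 0.35×-0.16 + 0.05×1.93 + 0.22×1.33 = 0.4601
MRP = 13.76% − 5.20% = 8.56%
E(R_P) = R_f + β_P × MRP = 5.20% + 0.4601 × 8.56% = 9.14%

9.14%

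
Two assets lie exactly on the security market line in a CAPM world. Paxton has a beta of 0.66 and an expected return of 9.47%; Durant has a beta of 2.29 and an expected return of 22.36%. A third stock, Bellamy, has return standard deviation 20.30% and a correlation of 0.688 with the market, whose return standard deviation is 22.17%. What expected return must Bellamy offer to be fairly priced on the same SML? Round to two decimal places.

MRP = (22.36% − 9.47%) / (2.29 − 0.66) = 7.9080%
R_f = 9.47% − 0.66 × 7.9080% = 4.2507%
β_Bellamy = ρ·σ_i/σ_m = 0.688 × 20.30 / 22.17 = 0.6300
E(R_Bellamy) = R_f + β × MRP = 4.2507% + 0.6300 × 7.9080% = 9.23%

9.23%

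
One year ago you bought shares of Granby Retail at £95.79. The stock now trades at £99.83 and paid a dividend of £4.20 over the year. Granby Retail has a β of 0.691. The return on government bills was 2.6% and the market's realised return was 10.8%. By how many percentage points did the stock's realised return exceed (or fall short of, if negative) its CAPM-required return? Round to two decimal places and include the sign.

Realised HPR = (P1 + D1 − P0) / P0 = (99.83 + 4.20 − 95.79) / 95.79 = 8.24 / 95.79 = 8.6022%
MRP = 10.8% − 2.6% = 8.20%
CAPM required = R_f + β·MRP = 2.6% + 0.691 × 8.2% = 8.2662%
α = realised − required = 8.6022% − 8.2662% = +0.34%

+0.34%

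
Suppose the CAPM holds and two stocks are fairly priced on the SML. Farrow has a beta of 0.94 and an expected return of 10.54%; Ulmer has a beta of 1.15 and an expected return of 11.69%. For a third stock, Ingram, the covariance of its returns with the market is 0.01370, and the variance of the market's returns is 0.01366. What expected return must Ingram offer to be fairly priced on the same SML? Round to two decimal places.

10.88%

MRP = (11.69% − 10.54%) / (1.15 − 0.94) = 5.4762%
R_f = 10.54% − 0.94 × 5.4762% = 5.3924%
β_Ingram = Cov / Var(R_m) = 0.01370 / 0.01366 = 1.0029
E(R_Ingram) = R_f + β × MRP = 5.3924% + 1.0029 × 5.4762% = 10.88%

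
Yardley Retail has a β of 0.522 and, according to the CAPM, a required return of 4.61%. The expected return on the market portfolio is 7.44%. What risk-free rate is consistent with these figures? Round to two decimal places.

E(R) = R_f + β(E(R_m) − R_f) = R_f(1 − β) + β·E(R_m)
4.61% = R_f × (1 − 0.522) + 0.522 × 7.44%
4.61% = R_f × 0.478 + 3.88368%
R_f = (4.61% − 3.88368%) / 0.478 = 1.52%

1.52%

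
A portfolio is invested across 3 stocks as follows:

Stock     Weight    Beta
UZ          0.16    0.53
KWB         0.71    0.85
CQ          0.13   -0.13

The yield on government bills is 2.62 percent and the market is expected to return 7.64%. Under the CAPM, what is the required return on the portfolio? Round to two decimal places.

5.99%

β_P = Σ w_i β_i = 0.16×0.53 + 0.71×0.85 + 0.13×-0.13 = 0.6714
MRP = 7.64% − 2.62% = 5.02%
E(R_P) = R_f + β_P × MRP = 2.62% + 0.6714 × 5.02% = 5.99%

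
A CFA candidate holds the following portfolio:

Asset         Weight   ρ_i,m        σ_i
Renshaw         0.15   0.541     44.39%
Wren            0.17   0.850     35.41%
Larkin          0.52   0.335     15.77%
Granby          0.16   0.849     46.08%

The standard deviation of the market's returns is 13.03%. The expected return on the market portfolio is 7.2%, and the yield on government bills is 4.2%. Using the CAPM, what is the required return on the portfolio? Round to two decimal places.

8.28%

β_Renshaw = 0.541 × 44.39% / 13.03% = 1.8431
β_Wren = 0.850 × 35.41% / 13.03% = 2.3099
β_Larkin = 0.335 × 15.77% / 13.03% = 0.4054
β_Granby = 0.849 × 46.08% / 13.03% = 3.0024
β_P = Σ w_i β_i = 0.15×1.8431 + 0.17×2.3099 + 0.52×0.4054 + 0.16×3.0024 = 1.3603
MRP = 7.2% − 4.2% = 3.00%
E(R_P) = R_f + β_P × MRP = 4.2% + 1.3603 × 3.0% = 8.28%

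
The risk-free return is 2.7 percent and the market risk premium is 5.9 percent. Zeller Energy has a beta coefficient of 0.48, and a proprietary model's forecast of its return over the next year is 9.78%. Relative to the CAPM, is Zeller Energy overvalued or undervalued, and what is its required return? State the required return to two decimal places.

Undervalued; required return 5.53%

Required return = R_f + β·MRP = 2.7% + 0.48 × 5.9% = 5.53%
Forecast 9.78% > required 5.53% → the stock plots above the SML → undervalued.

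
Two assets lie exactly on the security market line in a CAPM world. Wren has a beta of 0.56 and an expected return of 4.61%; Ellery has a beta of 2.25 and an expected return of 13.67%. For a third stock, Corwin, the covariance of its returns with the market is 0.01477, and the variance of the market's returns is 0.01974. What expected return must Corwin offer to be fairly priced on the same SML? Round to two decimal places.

5.62%

MRP = (13.67% − 4.61%) / (2.25 − 0.56) = 5.3609%
R_f = 4.61% − 0.56 × 5.3609% = 1.6079%
β_Corwin = Cov / Var(R_m) = 0.01477 / 0.01974 = 0.7482
E(R_Corwin) = R_f + β × MRP = 1.6079% + 0.7482 × 5.3609% = 5.62%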